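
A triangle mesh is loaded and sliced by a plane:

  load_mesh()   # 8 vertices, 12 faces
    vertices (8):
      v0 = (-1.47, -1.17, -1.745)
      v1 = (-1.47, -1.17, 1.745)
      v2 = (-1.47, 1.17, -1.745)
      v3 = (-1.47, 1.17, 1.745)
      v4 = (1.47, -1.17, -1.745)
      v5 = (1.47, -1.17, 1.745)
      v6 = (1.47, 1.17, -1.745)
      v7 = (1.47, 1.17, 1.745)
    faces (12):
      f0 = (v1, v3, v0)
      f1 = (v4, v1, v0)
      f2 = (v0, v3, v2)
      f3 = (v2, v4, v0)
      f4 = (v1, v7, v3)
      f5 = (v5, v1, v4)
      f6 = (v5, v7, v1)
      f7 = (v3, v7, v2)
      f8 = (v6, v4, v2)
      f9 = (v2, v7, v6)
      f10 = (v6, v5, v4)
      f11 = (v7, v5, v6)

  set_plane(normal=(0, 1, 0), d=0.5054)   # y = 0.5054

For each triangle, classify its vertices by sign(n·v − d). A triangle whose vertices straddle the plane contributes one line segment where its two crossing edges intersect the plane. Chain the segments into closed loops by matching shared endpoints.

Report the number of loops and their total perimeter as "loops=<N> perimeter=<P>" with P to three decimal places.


Straddling triangles (8 of 12):
  (v1,v3,v0) [-+-] → (-1.47, 0.5054, 1.745)–(-1.47, 0.5054, 0.75378)  len=0.9912
  (v0,v3,v2) [-++] → (-1.47, 0.5054, 0.75378)–(-1.47, 0.5054, -1.745)  len=2.4988
  (v2,v4,v0) [+--] → (-0.63499, 0.5054, -1.745)–(-1.47, 0.5054, -1.745)  len=0.8350
  (v1,v7,v3) [-++] → (0.63499, 0.5054, 1.745)–(-1.47, 0.5054, 1.745)  len=2.1050
  (v5,v7,v1) [-+-] → (1.47, 0.5054, 1.745)–(0.63499, 0.5054, 1.745)  len=0.8350
  (v6,v4,v2) [+-+] → (1.47, 0.5054, -1.745)–(-0.63499, 0.5054, -1.745)  len=2.1050
  (v6,v5,v4) [+--] → (1.47, 0.5054, -0.75378)–(1.47, 0.5054, -1.745)  len=0.9912
  (v7,v5,v6) [+-+] → (1.47, 0.5054, 1.745)–(1.47, 0.5054, -0.75378)  len=2.4988

Chained into 1 loop(s):
  loop 1: 8 segments, perimeter = 12.8600
Total perimeter = 12.860

loops=1 perimeter=12.860


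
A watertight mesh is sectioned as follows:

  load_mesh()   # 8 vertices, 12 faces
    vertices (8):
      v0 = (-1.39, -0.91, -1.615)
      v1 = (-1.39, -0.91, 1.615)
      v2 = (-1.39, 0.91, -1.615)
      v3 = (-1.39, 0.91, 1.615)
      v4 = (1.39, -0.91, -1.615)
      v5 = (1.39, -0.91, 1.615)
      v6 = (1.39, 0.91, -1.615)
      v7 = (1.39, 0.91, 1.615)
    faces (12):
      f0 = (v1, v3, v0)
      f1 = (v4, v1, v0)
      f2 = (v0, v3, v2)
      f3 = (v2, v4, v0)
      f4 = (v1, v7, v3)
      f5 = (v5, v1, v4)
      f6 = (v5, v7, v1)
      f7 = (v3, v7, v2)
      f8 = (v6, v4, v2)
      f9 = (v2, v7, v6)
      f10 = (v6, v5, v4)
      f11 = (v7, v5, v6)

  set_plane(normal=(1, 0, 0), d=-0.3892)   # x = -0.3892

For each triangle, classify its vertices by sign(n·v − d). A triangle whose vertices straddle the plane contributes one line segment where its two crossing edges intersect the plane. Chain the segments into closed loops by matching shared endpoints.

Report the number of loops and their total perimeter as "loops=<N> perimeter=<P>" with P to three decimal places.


Straddling triangles (8 of 12):
  (v4,v1,v0) [+--] → (-0.3892, -0.91, 0.4522)–(-0.3892, -0.91, -1.615)  len=2.0672
  (v2,v4,v0) [-+-] → (-0.3892, 0.2548, -1.615)–(-0.3892, -0.91, -1.615)  len=1.1648
  (v1,v7,v3) [-+-] → (-0.3892, -0.2548, 1.615)–(-0.3892, 0.91, 1.615)  len=1.1648
  (v5,v1,v4) [+-+] → (-0.3892, -0.91, 1.615)–(-0.3892, -0.91, 0.4522)  len=1.1628
  (v5,v7,v1) [++-] → (-0.3892, -0.2548, 1.615)–(-0.3892, -0.91, 1.615)  len=0.6552
  (v3,v7,v2) [-+-] → (-0.3892, 0.91, 1.615)–(-0.3892, 0.91, -0.4522)  len=2.0672
  (v6,v4,v2) [++-] → (-0.3892, 0.2548, -1.615)–(-0.3892, 0.91, -1.615)  len=0.6552
  (v2,v7,v6) [-++] → (-0.3892, 0.91, -0.4522)–(-0.3892, 0.91, -1.615)  len=1.1628

Chained into 1 loop(s):
  loop 1: 8 segments, perimeter = 10.1000
Total perimeter = 10.100

loops=1 perimeter=10.100


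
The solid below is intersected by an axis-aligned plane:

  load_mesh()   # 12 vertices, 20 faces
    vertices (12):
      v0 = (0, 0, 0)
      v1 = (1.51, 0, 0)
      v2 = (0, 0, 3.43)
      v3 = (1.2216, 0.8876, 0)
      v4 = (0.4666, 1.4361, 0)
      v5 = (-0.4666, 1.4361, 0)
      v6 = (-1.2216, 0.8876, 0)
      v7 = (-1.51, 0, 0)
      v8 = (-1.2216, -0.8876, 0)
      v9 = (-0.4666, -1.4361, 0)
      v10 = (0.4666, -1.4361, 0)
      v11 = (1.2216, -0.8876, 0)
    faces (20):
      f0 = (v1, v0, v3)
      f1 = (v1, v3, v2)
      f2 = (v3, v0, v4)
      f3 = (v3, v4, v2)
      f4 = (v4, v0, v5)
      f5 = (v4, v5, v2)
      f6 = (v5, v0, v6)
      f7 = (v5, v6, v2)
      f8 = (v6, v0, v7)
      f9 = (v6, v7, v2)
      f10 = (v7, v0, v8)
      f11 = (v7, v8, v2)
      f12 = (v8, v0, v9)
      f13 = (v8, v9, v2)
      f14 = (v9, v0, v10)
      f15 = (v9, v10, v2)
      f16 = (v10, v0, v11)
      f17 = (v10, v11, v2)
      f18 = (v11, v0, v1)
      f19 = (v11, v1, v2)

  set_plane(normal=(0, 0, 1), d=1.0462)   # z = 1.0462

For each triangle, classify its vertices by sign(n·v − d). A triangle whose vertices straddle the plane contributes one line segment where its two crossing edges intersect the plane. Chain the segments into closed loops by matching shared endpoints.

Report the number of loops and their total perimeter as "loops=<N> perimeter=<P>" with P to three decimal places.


loops=1 perimeter=6.486

Straddling triangles (10 of 20):
  (v1,v3,v2) [--+] → (0.848994, 0.616869, 1.0462)–(1.04943, 0, 1.0462)  len=0.6486
  (v3,v4,v2) [--+] → (0.32428, 0.998069, 1.0462)–(0.848994, 0.616869, 1.0462)  len=0.6486
  (v4,v5,v2) [--+] → (-0.32428, 0.998069, 1.0462)–(0.32428, 0.998069, 1.0462)  len=0.6486
  (v5,v6,v2) [--+] → (-0.848994, 0.616869, 1.0462)–(-0.32428, 0.998069, 1.0462)  len=0.6486
  (v6,v7,v2) [--+] → (-1.04943, 0, 1.0462)–(-0.848994, 0.616869, 1.0462)  len=0.6486
  (v7,v8,v2) [--+] → (-0.848994, -0.616869, 1.0462)–(-1.04943, 0, 1.0462)  len=0.6486
  (v8,v9,v2) [--+] → (-0.32428, -0.998069, 1.0462)–(-0.848994, -0.616869, 1.0462)  len=0.6486
  (v9,v10,v2) [--+] → (0.32428, -0.998069, 1.0462)–(-0.32428, -0.998069, 1.0462)  len=0.6486
  (v10,v11,v2) [--+] → (0.848994, -0.616869, 1.0462)–(0.32428, -0.998069, 1.0462)  len=0.6486
  (v11,v1,v2) [--+] → (1.04943, 0, 1.0462)–(0.848994, -0.616869, 1.0462)  len=0.6486

Chained into 1 loop(s):
  loop 1: 10 segments, perimeter = 6.4858
Total perimeter = 6.486


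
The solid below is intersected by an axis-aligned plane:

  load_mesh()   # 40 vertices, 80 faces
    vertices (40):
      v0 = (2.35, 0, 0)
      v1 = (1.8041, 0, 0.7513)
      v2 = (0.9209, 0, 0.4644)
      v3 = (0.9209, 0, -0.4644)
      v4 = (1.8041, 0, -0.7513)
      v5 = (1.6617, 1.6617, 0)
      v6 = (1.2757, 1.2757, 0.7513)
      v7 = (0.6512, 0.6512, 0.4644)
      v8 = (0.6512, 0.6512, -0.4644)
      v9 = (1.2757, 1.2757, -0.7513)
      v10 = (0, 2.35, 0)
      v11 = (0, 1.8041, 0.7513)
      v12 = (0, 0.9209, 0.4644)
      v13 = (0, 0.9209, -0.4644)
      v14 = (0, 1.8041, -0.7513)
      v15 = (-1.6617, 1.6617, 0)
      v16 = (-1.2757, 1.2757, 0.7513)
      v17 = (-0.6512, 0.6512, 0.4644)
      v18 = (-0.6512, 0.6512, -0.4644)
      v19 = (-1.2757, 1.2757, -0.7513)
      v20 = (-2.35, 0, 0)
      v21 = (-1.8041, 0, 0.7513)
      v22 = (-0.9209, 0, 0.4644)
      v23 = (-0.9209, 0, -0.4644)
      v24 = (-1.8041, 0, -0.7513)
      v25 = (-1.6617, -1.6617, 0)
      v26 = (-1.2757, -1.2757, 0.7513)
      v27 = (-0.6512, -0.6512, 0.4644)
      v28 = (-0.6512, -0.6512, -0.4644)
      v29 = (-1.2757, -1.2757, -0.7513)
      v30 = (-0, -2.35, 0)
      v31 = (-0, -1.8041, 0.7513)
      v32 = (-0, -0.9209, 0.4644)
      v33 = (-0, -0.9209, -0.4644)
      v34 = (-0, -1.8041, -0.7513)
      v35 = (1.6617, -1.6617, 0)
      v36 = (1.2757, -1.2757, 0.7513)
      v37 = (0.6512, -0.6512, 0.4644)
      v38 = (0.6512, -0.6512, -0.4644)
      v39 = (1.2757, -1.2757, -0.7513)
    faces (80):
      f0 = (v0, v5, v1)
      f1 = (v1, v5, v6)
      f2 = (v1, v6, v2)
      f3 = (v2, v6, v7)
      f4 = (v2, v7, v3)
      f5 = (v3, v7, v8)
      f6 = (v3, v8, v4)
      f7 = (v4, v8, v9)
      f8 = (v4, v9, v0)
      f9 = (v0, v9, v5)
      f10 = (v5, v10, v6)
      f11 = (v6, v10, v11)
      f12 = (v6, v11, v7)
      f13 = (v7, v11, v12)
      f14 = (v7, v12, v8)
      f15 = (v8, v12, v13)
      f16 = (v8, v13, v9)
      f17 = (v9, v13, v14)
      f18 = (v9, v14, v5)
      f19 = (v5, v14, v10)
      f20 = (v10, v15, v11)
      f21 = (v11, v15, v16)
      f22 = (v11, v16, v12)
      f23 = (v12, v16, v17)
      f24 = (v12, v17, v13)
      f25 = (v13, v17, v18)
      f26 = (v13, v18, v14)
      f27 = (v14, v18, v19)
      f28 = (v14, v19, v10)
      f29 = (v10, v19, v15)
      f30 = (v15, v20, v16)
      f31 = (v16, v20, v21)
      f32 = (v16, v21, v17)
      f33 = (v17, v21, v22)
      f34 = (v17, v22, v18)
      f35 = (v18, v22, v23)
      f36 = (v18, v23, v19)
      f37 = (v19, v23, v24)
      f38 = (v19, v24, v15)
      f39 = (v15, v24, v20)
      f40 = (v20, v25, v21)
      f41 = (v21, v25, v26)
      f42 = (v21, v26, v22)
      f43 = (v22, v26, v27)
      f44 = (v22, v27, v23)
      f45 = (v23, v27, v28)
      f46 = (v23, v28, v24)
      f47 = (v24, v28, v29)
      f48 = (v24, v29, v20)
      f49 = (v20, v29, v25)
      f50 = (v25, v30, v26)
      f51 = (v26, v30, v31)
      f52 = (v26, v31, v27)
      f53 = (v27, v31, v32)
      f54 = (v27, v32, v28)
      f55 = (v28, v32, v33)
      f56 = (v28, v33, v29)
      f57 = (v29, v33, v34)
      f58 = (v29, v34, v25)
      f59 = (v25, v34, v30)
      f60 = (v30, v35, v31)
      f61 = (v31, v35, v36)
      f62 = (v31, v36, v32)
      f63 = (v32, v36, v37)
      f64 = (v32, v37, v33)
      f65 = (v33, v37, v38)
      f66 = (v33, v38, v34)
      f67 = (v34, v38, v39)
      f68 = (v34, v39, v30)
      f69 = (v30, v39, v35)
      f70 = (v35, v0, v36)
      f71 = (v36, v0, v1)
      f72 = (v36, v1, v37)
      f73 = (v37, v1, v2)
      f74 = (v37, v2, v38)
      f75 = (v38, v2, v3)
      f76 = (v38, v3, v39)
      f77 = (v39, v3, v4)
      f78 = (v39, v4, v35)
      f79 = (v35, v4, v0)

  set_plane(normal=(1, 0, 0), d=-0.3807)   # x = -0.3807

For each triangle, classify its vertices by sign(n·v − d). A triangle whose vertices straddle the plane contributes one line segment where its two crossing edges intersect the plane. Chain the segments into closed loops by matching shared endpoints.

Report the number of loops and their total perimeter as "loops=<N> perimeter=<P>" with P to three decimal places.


loops=2 perimeter=9.287

Straddling triangles (20 of 80):
  (v10,v15,v11) [+-+] → (-0.3807, 2.19231, 0)–(-0.3807, 1.77148, 0.579175)  len=0.7159
  (v11,v15,v16) [+--] → (-0.3807, 1.77148, 0.579175)–(-0.3807, 1.64641, 0.7513)  len=0.2128
  (v11,v16,v12) [+-+] → (-0.3807, 1.64641, 0.7513)–(-0.3807, 1.02678, 0.550018)  len=0.6515
  (v12,v16,v17) [+--] → (-0.3807, 1.02678, 0.550018)–(-0.3807, 0.76323, 0.4644)  len=0.2771
  (v12,v17,v13) [+-+] → (-0.3807, 0.76323, 0.4644)–(-0.3807, 0.76323, 0.0785886)  len=0.3858
  (v13,v17,v18) [+--] → (-0.3807, 0.76323, 0.0785886)–(-0.3807, 0.76323, -0.4644)  len=0.5430
  (v13,v18,v14) [+-+] → (-0.3807, 0.76323, -0.4644)–(-0.3807, 1.1301, -0.583575)  len=0.3857
  (v14,v18,v19) [+--] → (-0.3807, 1.1301, -0.583575)–(-0.3807, 1.64641, -0.7513)  len=0.5429
  (v14,v19,v10) [+-+] → (-0.3807, 1.64641, -0.7513)–(-0.3807, 2.0294, -0.224206)  len=0.6515
  (v10,v19,v15) [+--] → (-0.3807, 2.0294, -0.224206)–(-0.3807, 2.19231, 0)  len=0.2771
  (v25,v30,v26) [-+-] → (-0.3807, -2.19231, 0)–(-0.3807, -2.0294, 0.224206)  len=0.2771
  (v26,v30,v31) [-++] → (-0.3807, -2.0294, 0.224206)–(-0.3807, -1.64641, 0.7513)  len=0.6515
  (v26,v31,v27) [-+-] → (-0.3807, -1.64641, 0.7513)–(-0.3807, -1.1301, 0.583575)  len=0.5429
  (v27,v31,v32) [-++] → (-0.3807, -1.1301, 0.583575)–(-0.3807, -0.76323, 0.4644)  len=0.3857
  (v27,v32,v28) [-+-] → (-0.3807, -0.76323, 0.4644)–(-0.3807, -0.76323, -0.0785886)  len=0.5430
  (v28,v32,v33) [-++] → (-0.3807, -0.76323, -0.0785886)–(-0.3807, -0.76323, -0.4644)  len=0.3858
  (v28,v33,v29) [-+-] → (-0.3807, -0.76323, -0.4644)–(-0.3807, -1.02678, -0.550018)  len=0.2771
  (v29,v33,v34) [-++] → (-0.3807, -1.02678, -0.550018)–(-0.3807, -1.64641, -0.7513)  len=0.6515
  (v29,v34,v25) [-+-] → (-0.3807, -1.64641, -0.7513)–(-0.3807, -1.77148, -0.579175)  len=0.2128
  (v25,v34,v30) [-++] → (-0.3807, -1.77148, -0.579175)–(-0.3807, -2.19231, 0)  len=0.7159

Chained into 2 loop(s):
  loop 1: 10 segments, perimeter = 4.6434
  loop 2: 10 segments, perimeter = 4.6434
Total perimeter = 9.287


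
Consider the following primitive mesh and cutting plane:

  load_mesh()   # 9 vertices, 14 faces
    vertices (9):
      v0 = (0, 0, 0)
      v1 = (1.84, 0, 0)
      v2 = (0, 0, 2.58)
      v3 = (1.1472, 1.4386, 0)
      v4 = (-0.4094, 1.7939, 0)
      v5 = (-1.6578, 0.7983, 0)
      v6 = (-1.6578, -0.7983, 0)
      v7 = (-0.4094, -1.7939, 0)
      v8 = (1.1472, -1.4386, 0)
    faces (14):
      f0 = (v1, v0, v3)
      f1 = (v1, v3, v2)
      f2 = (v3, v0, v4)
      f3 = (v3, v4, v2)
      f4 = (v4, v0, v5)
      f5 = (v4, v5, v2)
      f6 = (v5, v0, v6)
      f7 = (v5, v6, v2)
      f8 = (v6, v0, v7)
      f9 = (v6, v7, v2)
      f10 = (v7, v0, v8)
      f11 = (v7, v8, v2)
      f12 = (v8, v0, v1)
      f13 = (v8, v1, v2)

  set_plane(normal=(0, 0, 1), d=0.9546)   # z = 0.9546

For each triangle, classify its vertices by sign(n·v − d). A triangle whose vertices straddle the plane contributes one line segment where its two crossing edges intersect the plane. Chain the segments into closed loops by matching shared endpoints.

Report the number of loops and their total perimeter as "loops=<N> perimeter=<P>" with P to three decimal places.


Straddling triangles (7 of 14):
  (v1,v3,v2) [--+] → (0.722736, 0.906318, 0.9546)–(1.1592, 0, 0.9546)  len=1.0059
  (v3,v4,v2) [--+] → (-0.257922, 1.13016, 0.9546)–(0.722736, 0.906318, 0.9546)  len=1.0059
  (v4,v5,v2) [--+] → (-1.04441, 0.502929, 0.9546)–(-0.257922, 1.13016, 0.9546)  len=1.0060
  (v5,v6,v2) [--+] → (-1.04441, -0.502929, 0.9546)–(-1.04441, 0.502929, 0.9546)  len=1.0059
  (v6,v7,v2) [--+] → (-0.257922, -1.13016, 0.9546)–(-1.04441, -0.502929, 0.9546)  len=1.0060
  (v7,v8,v2) [--+] → (0.722736, -0.906318, 0.9546)–(-0.257922, -1.13016, 0.9546)  len=1.0059
  (v8,v1,v2) [--+] → (1.1592, 0, 0.9546)–(0.722736, -0.906318, 0.9546)  len=1.0059

Chained into 1 loop(s):
  loop 1: 7 segments, perimeter = 7.0414
Total perimeter = 7.041

loops=1 perimeter=7.041


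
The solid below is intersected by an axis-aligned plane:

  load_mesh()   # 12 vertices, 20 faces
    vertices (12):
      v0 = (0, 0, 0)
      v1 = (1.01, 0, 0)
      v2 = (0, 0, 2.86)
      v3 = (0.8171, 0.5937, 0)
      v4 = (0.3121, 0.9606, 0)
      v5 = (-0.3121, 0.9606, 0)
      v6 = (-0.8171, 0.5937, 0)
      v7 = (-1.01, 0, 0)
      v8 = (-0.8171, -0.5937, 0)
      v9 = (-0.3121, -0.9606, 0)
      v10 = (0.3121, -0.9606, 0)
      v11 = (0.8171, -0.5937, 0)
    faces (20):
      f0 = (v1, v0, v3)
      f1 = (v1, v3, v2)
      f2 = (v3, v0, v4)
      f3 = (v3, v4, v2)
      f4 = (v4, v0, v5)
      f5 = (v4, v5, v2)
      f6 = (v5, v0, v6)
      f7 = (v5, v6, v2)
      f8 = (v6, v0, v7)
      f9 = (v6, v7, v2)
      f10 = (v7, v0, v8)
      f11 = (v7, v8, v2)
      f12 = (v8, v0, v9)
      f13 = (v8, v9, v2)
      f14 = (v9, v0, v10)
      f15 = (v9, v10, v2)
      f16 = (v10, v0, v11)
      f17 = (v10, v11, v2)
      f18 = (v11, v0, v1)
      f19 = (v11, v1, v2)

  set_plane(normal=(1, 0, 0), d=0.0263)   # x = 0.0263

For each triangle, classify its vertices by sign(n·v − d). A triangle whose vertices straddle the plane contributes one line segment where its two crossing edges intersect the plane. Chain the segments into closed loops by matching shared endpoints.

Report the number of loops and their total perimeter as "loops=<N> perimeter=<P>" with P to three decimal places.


loops=1 perimeter=7.821

Straddling triangles (12 of 20):
  (v1,v0,v3) [+-+] → (0.0263, 0, 0)–(0.0263, 0.0191094, 0)  len=0.0191
  (v1,v3,v2) [++-] → (0.0263, 0.0191094, 2.76795)–(0.0263, 0, 2.78553)  len=0.0260
  (v3,v0,v4) [+-+] → (0.0263, 0.0191094, 0)–(0.0263, 0.0809477, 0)  len=0.0618
  (v3,v4,v2) [++-] → (0.0263, 0.0809477, 2.61899)–(0.0263, 0.0191094, 2.76795)  len=0.1613
  (v4,v0,v5) [+--] → (0.0263, 0.0809477, 0)–(0.0263, 0.9606, 0)  len=0.8797
  (v4,v5,v2) [+--] → (0.0263, 0.9606, 0)–(0.0263, 0.0809477, 2.61899)  len=2.7628
  (v9,v0,v10) [--+] → (0.0263, -0.0809477, 0)–(0.0263, -0.9606, 0)  len=0.8797
  (v9,v10,v2) [-+-] → (0.0263, -0.9606, 0)–(0.0263, -0.0809477, 2.61899)  len=2.7628
  (v10,v0,v11) [+-+] → (0.0263, -0.0809477, 0)–(0.0263, -0.0191094, 0)  len=0.0618
  (v10,v11,v2) [++-] → (0.0263, -0.0191094, 2.76795)–(0.0263, -0.0809477, 2.61899)  len=0.1613
  (v11,v0,v1) [+-+] → (0.0263, -0.0191094, 0)–(0.0263, 0, 0)  len=0.0191
  (v11,v1,v2) [++-] → (0.0263, 0, 2.78553)–(0.0263, -0.0191094, 2.76795)  len=0.0260

Chained into 1 loop(s):
  loop 1: 12 segments, perimeter = 7.8212
Total perimeter = 7.821


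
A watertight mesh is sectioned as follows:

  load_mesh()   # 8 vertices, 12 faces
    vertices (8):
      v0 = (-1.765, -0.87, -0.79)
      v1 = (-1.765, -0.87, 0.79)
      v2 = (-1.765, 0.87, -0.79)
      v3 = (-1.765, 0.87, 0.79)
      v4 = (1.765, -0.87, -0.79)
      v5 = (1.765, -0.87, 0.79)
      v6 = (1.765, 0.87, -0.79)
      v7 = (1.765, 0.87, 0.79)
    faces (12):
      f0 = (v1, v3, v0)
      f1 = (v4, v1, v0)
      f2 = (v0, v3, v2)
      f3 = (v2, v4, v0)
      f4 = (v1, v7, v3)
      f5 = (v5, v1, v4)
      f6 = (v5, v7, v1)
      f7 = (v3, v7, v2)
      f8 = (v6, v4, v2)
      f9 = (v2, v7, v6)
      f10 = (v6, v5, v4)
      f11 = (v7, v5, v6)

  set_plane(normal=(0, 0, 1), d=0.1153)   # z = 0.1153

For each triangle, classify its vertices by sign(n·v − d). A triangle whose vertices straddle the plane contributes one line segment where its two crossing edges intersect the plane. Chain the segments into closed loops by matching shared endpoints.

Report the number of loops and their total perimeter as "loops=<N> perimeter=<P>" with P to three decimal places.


loops=1 perimeter=10.540

Straddling triangles (8 of 12):
  (v1,v3,v0) [++-] → (-1.765, 0.126976, 0.1153)–(-1.765, -0.87, 0.1153)  len=0.9970
  (v4,v1,v0) [-+-] → (-0.257601, -0.87, 0.1153)–(-1.765, -0.87, 0.1153)  len=1.5074
  (v0,v3,v2) [-+-] → (-1.765, 0.126976, 0.1153)–(-1.765, 0.87, 0.1153)  len=0.7430
  (v5,v1,v4) [++-] → (-0.257601, -0.87, 0.1153)–(1.765, -0.87, 0.1153)  len=2.0226
  (v3,v7,v2) [++-] → (0.257601, 0.87, 0.1153)–(-1.765, 0.87, 0.1153)  len=2.0226
  (v2,v7,v6) [-+-] → (0.257601, 0.87, 0.1153)–(1.765, 0.87, 0.1153)  len=1.5074
  (v6,v5,v4) [-+-] → (1.765, -0.126976, 0.1153)–(1.765, -0.87, 0.1153)  len=0.7430
  (v7,v5,v6) [++-] → (1.765, -0.126976, 0.1153)–(1.765, 0.87, 0.1153)  len=0.9970

Chained into 1 loop(s):
  loop 1: 8 segments, perimeter = 10.5400
Total perimeter = 10.540


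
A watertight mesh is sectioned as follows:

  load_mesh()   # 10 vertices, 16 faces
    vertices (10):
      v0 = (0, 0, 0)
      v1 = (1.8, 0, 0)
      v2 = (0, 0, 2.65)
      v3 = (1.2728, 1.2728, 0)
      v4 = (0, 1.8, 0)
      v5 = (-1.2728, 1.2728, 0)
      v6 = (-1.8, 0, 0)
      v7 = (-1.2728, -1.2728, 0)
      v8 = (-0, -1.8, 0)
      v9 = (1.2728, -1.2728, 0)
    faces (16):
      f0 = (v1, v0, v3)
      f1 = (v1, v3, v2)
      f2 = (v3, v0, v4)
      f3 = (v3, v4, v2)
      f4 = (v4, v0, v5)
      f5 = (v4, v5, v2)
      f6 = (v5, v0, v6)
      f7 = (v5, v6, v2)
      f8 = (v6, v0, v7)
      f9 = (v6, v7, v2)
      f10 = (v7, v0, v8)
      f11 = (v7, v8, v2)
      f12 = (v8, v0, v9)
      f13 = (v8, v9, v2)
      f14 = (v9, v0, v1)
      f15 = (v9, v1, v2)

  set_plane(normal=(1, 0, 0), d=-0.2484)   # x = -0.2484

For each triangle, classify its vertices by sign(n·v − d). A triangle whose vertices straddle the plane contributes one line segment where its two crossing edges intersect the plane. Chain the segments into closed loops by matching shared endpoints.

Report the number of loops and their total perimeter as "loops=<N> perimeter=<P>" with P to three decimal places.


Straddling triangles (8 of 16):
  (v4,v0,v5) [++-] → (-0.2484, 0.2484, 0)–(-0.2484, 1.69711, 0)  len=1.4487
  (v4,v5,v2) [+-+] → (-0.2484, 1.69711, 0)–(-0.2484, 0.2484, 2.13283)  len=2.5783
  (v5,v0,v6) [-+-] → (-0.2484, 0.2484, 0)–(-0.2484, 0, 0)  len=0.2484
  (v5,v6,v2) [--+] → (-0.2484, 0, 2.2843)–(-0.2484, 0.2484, 2.13283)  len=0.2909
  (v6,v0,v7) [-+-] → (-0.2484, 0, 0)–(-0.2484, -0.2484, 0)  len=0.2484
  (v6,v7,v2) [--+] → (-0.2484, -0.2484, 2.13283)–(-0.2484, 0, 2.2843)  len=0.2909
  (v7,v0,v8) [-++] → (-0.2484, -0.2484, 0)–(-0.2484, -1.69711, 0)  len=1.4487
  (v7,v8,v2) [-++] → (-0.2484, -1.69711, 0)–(-0.2484, -0.2484, 2.13283)  len=2.5783

Chained into 1 loop(s):
  loop 1: 8 segments, perimeter = 9.1327
Total perimeter = 9.133

loops=1 perimeter=9.133


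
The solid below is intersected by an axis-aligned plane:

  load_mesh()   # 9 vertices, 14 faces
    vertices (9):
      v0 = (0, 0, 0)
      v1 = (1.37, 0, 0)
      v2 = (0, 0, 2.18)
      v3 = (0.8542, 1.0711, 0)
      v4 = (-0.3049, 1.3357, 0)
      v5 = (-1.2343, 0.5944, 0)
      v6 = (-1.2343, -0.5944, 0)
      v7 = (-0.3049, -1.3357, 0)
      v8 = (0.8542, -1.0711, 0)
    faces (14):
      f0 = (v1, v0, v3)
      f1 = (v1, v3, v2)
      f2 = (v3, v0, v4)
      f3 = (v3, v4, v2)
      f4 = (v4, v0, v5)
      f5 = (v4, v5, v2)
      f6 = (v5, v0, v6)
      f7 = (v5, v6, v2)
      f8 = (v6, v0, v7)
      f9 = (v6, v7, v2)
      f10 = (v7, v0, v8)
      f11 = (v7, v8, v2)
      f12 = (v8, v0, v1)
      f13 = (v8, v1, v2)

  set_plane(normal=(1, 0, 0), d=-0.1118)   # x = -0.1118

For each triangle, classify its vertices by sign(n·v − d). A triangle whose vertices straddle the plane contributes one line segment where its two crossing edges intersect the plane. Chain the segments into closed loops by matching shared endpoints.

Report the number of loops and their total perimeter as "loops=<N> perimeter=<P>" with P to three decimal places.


loops=1 perimeter=7.370

Straddling triangles (10 of 14):
  (v3,v0,v4) [++-] → (-0.1118, 0.489771, 0)–(-0.1118, 1.29162, 0)  len=0.8018
  (v3,v4,v2) [+-+] → (-0.1118, 1.29162, 0)–(-0.1118, 0.489771, 1.38064)  len=1.5966
  (v4,v0,v5) [-+-] → (-0.1118, 0.489771, 0)–(-0.1118, 0.0538394, 0)  len=0.4359
  (v4,v5,v2) [--+] → (-0.1118, 0.0538394, 1.98254)–(-0.1118, 0.489771, 1.38064)  len=0.7432
  (v5,v0,v6) [-+-] → (-0.1118, 0.0538394, 0)–(-0.1118, -0.0538394, 0)  len=0.1077
  (v5,v6,v2) [--+] → (-0.1118, -0.0538394, 1.98254)–(-0.1118, 0.0538394, 1.98254)  len=0.1077
  (v6,v0,v7) [-+-] → (-0.1118, -0.0538394, 0)–(-0.1118, -0.489771, 0)  len=0.4359
  (v6,v7,v2) [--+] → (-0.1118, -0.489771, 1.38064)–(-0.1118, -0.0538394, 1.98254)  len=0.7432
  (v7,v0,v8) [-++] → (-0.1118, -0.489771, 0)–(-0.1118, -1.29162, 0)  len=0.8018
  (v7,v8,v2) [-++] → (-0.1118, -1.29162, 0)–(-0.1118, -0.489771, 1.38064)  len=1.5966

Chained into 1 loop(s):
  loop 1: 10 segments, perimeter = 7.3705
Total perimeter = 7.370


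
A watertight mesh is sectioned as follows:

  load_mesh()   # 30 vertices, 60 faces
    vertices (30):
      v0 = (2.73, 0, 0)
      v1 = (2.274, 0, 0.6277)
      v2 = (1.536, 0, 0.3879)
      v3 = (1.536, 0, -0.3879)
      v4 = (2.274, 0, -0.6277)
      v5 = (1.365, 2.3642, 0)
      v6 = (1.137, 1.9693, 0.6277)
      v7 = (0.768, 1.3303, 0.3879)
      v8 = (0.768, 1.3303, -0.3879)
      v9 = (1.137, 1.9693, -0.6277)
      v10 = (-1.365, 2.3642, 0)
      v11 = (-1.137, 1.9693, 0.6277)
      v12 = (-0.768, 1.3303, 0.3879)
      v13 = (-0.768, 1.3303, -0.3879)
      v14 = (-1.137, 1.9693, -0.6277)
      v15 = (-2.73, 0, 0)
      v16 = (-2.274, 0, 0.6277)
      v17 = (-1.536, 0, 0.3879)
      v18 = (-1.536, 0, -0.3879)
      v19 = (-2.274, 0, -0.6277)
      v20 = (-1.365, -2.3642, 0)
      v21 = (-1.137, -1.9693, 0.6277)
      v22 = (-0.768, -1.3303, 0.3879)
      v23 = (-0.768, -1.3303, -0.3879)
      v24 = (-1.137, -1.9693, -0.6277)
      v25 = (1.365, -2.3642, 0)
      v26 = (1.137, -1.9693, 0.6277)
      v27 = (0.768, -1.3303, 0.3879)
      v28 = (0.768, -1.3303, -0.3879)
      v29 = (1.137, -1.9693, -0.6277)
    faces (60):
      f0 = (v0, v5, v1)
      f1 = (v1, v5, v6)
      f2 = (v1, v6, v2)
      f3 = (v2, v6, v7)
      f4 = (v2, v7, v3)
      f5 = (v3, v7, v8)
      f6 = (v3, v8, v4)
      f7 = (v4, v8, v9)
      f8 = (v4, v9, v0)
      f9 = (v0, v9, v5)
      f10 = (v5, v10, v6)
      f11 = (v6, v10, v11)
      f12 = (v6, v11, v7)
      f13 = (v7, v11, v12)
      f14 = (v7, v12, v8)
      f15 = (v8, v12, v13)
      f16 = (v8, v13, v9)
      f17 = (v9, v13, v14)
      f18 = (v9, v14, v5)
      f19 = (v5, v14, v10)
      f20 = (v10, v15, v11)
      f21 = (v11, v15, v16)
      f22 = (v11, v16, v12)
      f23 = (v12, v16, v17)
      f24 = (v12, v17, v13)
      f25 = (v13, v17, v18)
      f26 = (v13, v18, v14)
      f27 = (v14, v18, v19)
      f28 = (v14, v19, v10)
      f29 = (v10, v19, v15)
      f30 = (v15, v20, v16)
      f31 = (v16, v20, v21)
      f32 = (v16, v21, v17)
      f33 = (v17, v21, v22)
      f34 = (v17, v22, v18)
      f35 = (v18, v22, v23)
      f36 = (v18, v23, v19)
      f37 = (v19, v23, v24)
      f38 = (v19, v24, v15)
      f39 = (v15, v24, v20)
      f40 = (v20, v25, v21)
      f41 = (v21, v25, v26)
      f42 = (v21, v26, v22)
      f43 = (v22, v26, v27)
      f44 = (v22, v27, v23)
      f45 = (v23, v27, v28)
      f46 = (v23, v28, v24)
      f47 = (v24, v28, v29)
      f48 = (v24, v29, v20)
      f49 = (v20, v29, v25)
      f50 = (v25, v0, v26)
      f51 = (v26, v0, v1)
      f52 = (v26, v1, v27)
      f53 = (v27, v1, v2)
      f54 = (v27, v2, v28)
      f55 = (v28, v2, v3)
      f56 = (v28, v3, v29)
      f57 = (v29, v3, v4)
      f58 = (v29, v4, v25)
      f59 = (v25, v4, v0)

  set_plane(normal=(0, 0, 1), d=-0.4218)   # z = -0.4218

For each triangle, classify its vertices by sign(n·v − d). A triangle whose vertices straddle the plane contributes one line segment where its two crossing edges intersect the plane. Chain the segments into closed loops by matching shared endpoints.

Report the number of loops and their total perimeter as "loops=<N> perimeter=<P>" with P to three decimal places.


loops=2 perimeter=24.384

Straddling triangles (24 of 60):
  (v3,v8,v4) [++-] → (0.9809, 1.14224, -0.4218)–(1.64033, 0, -0.4218)  len=1.3189
  (v4,v8,v9) [-+-] → (0.9809, 1.14224, -0.4218)–(0.820165, 1.42063, -0.4218)  len=0.3215
  (v4,v9,v0) [--+] → (1.65954, 1.32332, -0.4218)–(2.42358, 0, -0.4218)  len=1.5281
  (v0,v9,v5) [+-+] → (1.65954, 1.32332, -0.4218)–(1.21179, 2.09884, -0.4218)  len=0.8955
  (v8,v13,v9) [++-] → (-0.498694, 1.42063, -0.4218)–(0.820165, 1.42063, -0.4218)  len=1.3189
  (v9,v13,v14) [-+-] → (-0.498694, 1.42063, -0.4218)–(-0.820165, 1.42063, -0.4218)  len=0.3215
  (v9,v14,v5) [--+] → (-0.316287, 2.09884, -0.4218)–(1.21179, 2.09884, -0.4218)  len=1.5281
  (v5,v14,v10) [+-+] → (-0.316287, 2.09884, -0.4218)–(-1.21179, 2.09884, -0.4218)  len=0.8955
  (v13,v18,v14) [++-] → (-1.47959, 0.278396, -0.4218)–(-0.820165, 1.42063, -0.4218)  len=1.3189
  (v14,v18,v19) [-+-] → (-1.47959, 0.278396, -0.4218)–(-1.64033, 0, -0.4218)  len=0.3215
  (v14,v19,v10) [--+] → (-1.97583, 0.775512, -0.4218)–(-1.21179, 2.09884, -0.4218)  len=1.5281
  (v10,v19,v15) [+-+] → (-1.97583, 0.775512, -0.4218)–(-2.42358, 0, -0.4218)  len=0.8955
  (v18,v23,v19) [++-] → (-0.9809, -1.14224, -0.4218)–(-1.64033, 0, -0.4218)  len=1.3189
  (v19,v23,v24) [-+-] → (-0.9809, -1.14224, -0.4218)–(-0.820165, -1.42063, -0.4218)  len=0.3215
  (v19,v24,v15) [--+] → (-1.65954, -1.32332, -0.4218)–(-2.42358, 0, -0.4218)  len=1.5281
  (v15,v24,v20) [+-+] → (-1.65954, -1.32332, -0.4218)–(-1.21179, -2.09884, -0.4218)  len=0.8955
  (v23,v28,v24) [++-] → (0.498694, -1.42063, -0.4218)–(-0.820165, -1.42063, -0.4218)  len=1.3189
  (v24,v28,v29) [-+-] → (0.498694, -1.42063, -0.4218)–(0.820165, -1.42063, -0.4218)  len=0.3215
  (v24,v29,v20) [--+] → (0.316287, -2.09884, -0.4218)–(-1.21179, -2.09884, -0.4218)  len=1.5281
  (v20,v29,v25) [+-+] → (0.316287, -2.09884, -0.4218)–(1.21179, -2.09884, -0.4218)  len=0.8955
  (v28,v3,v29) [++-] → (1.47959, -0.278396, -0.4218)–(0.820165, -1.42063, -0.4218)  len=1.3189
  (v29,v3,v4) [-+-] → (1.47959, -0.278396, -0.4218)–(1.64033, 0, -0.4218)  len=0.3215
  (v29,v4,v25) [--+] → (1.97583, -0.775512, -0.4218)–(1.21179, -2.09884, -0.4218)  len=1.5281
  (v25,v4,v0) [+-+] → (1.97583, -0.775512, -0.4218)–(2.42358, 0, -0.4218)  len=0.8955

Chained into 2 loop(s):
  loop 1: 12 segments, perimeter = 9.8422
  loop 2: 12 segments, perimeter = 14.5413
Total perimeter = 24.384


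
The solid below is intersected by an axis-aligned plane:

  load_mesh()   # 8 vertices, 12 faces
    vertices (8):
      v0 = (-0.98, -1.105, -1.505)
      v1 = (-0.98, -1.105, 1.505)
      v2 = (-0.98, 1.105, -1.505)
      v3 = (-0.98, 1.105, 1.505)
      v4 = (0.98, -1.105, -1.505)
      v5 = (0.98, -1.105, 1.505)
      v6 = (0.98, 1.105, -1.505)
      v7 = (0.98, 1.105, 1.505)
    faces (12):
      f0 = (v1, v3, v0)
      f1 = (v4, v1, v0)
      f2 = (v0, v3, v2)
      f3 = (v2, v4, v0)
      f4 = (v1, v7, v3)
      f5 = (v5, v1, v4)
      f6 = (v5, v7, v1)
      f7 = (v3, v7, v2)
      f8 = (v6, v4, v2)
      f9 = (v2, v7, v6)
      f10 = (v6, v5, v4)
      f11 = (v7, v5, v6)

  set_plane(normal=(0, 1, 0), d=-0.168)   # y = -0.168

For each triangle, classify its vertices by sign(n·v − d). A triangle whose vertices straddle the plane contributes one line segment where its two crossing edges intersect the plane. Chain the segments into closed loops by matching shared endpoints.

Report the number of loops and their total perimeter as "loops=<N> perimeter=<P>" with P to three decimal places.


loops=1 perimeter=9.940

Straddling triangles (8 of 12):
  (v1,v3,v0) [-+-] → (-0.98, -0.168, 1.505)–(-0.98, -0.168, -0.228814)  len=1.7338
  (v0,v3,v2) [-++] → (-0.98, -0.168, -0.228814)–(-0.98, -0.168, -1.505)  len=1.2762
  (v2,v4,v0) [+--] → (0.148995, -0.168, -1.505)–(-0.98, -0.168, -1.505)  len=1.1290
  (v1,v7,v3) [-++] → (-0.148995, -0.168, 1.505)–(-0.98, -0.168, 1.505)  len=0.8310
  (v5,v7,v1) [-+-] → (0.98, -0.168, 1.505)–(-0.148995, -0.168, 1.505)  len=1.1290
  (v6,v4,v2) [+-+] → (0.98, -0.168, -1.505)–(0.148995, -0.168, -1.505)  len=0.8310
  (v6,v5,v4) [+--] → (0.98, -0.168, 0.228814)–(0.98, -0.168, -1.505)  len=1.7338
  (v7,v5,v6) [+-+] → (0.98, -0.168, 1.505)–(0.98, -0.168, 0.228814)  len=1.2762

Chained into 1 loop(s):
  loop 1: 8 segments, perimeter = 9.9400
Total perimeter = 9.940


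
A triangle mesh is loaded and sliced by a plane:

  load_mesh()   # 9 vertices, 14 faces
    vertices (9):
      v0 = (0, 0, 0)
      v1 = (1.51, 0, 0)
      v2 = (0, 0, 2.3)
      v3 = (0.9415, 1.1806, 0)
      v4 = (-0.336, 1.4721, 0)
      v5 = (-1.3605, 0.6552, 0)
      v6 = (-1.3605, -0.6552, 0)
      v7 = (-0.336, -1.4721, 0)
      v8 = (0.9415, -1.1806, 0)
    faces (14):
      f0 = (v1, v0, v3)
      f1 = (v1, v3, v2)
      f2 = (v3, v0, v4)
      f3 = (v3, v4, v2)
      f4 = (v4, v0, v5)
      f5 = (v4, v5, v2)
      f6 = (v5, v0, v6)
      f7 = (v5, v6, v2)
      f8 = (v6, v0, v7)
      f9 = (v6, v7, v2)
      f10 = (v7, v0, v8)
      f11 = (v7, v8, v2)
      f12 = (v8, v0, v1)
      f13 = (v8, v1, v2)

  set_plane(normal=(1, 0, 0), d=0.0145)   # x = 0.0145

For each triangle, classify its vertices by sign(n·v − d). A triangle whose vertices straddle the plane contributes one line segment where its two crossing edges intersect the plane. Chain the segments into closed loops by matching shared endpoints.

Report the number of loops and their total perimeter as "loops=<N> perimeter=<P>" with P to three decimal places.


loops=1 perimeter=8.127

Straddling triangles (8 of 14):
  (v1,v0,v3) [+-+] → (0.0145, 0, 0)–(0.0145, 0.0181824, 0)  len=0.0182
  (v1,v3,v2) [++-] → (0.0145, 0.0181824, 2.26458)–(0.0145, 0, 2.27791)  len=0.0225
  (v3,v0,v4) [+--] → (0.0145, 0.0181824, 0)–(0.0145, 1.39212, 0)  len=1.3739
  (v3,v4,v2) [+--] → (0.0145, 1.39212, 0)–(0.0145, 0.0181824, 2.26458)  len=2.6488
  (v7,v0,v8) [--+] → (0.0145, -0.0181824, 0)–(0.0145, -1.39212, 0)  len=1.3739
  (v7,v8,v2) [-+-] → (0.0145, -1.39212, 0)–(0.0145, -0.0181824, 2.26458)  len=2.6488
  (v8,v0,v1) [+-+] → (0.0145, -0.0181824, 0)–(0.0145, 0, 0)  len=0.0182
  (v8,v1,v2) [++-] → (0.0145, 0, 2.27791)–(0.0145, -0.0181824, 2.26458)  len=0.0225

Chained into 1 loop(s):
  loop 1: 8 segments, perimeter = 8.1269
Total perimeter = 8.127


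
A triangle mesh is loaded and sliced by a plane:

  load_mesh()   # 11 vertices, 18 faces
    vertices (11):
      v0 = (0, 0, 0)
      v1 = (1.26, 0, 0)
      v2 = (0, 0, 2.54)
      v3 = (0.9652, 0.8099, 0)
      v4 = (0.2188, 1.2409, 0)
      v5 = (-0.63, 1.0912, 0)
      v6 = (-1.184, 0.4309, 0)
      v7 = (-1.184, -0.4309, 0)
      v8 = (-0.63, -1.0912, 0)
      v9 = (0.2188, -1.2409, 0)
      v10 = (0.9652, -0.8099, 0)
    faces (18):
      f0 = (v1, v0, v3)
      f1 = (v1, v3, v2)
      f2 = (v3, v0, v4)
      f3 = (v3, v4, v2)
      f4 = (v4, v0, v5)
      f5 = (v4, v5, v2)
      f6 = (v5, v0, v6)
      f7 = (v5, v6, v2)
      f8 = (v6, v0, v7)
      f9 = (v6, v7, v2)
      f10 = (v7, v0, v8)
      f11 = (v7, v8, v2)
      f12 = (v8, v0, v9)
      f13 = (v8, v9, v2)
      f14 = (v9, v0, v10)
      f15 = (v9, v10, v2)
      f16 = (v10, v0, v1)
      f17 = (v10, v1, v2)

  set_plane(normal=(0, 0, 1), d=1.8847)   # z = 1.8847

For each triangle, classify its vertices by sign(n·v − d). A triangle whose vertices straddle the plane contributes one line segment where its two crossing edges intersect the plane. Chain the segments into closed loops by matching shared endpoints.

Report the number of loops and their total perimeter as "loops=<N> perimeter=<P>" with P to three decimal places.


loops=1 perimeter=2.001

Straddling triangles (9 of 18):
  (v1,v3,v2) [--+] → (0.249014, 0.208948, 1.8847)–(0.32507, 0, 1.8847)  len=0.2224
  (v3,v4,v2) [--+] → (0.0564487, 0.320142, 1.8847)–(0.249014, 0.208948, 1.8847)  len=0.2224
  (v4,v5,v2) [--+] → (-0.162535, 0.281521, 1.8847)–(0.0564487, 0.320142, 1.8847)  len=0.2224
  (v5,v6,v2) [--+] → (-0.305463, 0.111169, 1.8847)–(-0.162535, 0.281521, 1.8847)  len=0.2224
  (v6,v7,v2) [--+] → (-0.305463, -0.111169, 1.8847)–(-0.305463, 0.111169, 1.8847)  len=0.2223
  (v7,v8,v2) [--+] → (-0.162535, -0.281521, 1.8847)–(-0.305463, -0.111169, 1.8847)  len=0.2224
  (v8,v9,v2) [--+] → (0.0564487, -0.320142, 1.8847)–(-0.162535, -0.281521, 1.8847)  len=0.2224
  (v9,v10,v2) [--+] → (0.249014, -0.208948, 1.8847)–(0.0564487, -0.320142, 1.8847)  len=0.2224
  (v10,v1,v2) [--+] → (0.32507, 0, 1.8847)–(0.249014, -0.208948, 1.8847)  len=0.2224

Chained into 1 loop(s):
  loop 1: 9 segments, perimeter = 2.0012
Total perimeter = 2.001


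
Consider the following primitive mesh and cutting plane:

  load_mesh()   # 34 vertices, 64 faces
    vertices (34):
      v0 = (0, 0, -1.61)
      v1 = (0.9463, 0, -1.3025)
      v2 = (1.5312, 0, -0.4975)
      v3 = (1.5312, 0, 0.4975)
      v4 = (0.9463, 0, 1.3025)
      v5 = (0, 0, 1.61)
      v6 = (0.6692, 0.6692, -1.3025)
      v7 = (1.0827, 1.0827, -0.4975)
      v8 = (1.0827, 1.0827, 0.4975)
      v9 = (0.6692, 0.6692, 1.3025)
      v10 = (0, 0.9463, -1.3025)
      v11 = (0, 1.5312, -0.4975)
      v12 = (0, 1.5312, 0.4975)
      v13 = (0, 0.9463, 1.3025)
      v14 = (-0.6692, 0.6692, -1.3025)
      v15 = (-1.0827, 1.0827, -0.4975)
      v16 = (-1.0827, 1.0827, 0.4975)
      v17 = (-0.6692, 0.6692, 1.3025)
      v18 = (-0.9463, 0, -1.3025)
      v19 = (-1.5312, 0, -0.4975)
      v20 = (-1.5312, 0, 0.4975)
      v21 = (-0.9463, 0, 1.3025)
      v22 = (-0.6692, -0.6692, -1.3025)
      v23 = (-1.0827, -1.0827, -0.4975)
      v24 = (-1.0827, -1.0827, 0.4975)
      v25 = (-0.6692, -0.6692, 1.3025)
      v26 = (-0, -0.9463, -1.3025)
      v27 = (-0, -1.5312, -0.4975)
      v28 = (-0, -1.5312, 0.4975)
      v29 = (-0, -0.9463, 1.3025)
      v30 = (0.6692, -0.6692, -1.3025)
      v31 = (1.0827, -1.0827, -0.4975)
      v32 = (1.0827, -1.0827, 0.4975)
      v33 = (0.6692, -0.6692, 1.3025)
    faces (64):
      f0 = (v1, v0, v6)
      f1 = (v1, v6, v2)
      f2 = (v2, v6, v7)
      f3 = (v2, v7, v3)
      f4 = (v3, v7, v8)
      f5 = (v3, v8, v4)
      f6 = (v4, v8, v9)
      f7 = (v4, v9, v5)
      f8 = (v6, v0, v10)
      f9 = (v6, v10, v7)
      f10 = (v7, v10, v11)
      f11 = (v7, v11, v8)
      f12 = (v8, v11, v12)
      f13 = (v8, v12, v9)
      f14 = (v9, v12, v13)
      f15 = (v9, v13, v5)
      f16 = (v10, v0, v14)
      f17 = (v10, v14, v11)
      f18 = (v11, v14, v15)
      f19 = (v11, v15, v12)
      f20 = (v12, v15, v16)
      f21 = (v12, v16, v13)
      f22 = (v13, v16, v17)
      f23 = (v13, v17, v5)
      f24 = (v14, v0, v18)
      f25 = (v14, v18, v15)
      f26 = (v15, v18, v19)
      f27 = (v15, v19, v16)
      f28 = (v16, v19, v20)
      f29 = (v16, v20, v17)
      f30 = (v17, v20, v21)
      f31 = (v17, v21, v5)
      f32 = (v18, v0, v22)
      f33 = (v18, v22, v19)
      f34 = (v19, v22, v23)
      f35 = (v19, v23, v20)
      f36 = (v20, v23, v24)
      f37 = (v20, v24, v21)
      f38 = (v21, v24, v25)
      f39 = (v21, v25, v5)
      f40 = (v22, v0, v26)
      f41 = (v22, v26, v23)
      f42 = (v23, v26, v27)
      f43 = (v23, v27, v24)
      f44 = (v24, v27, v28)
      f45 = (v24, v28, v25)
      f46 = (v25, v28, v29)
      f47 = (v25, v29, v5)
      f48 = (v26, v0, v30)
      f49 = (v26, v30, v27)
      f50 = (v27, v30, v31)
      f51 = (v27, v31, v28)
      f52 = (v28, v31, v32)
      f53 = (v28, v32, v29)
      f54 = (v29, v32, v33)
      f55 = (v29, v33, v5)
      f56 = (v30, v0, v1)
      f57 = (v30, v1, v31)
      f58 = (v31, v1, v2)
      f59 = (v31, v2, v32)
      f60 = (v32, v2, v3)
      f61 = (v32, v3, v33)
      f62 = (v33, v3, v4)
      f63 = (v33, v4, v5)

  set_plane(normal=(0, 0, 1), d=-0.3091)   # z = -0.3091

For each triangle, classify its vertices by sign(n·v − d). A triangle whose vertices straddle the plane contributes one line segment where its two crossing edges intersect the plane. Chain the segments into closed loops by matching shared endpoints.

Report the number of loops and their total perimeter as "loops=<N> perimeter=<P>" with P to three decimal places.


loops=1 perimeter=9.375

Straddling triangles (16 of 64):
  (v2,v7,v3) [--+] → (1.16762, 0.877694, -0.3091)–(1.5312, 0, -0.3091)  len=0.9500
  (v3,v7,v8) [+-+] → (1.16762, 0.877694, -0.3091)–(1.0827, 1.0827, -0.3091)  len=0.2219
  (v7,v11,v8) [--+] → (0.205006, 1.44628, -0.3091)–(1.0827, 1.0827, -0.3091)  len=0.9500
  (v8,v11,v12) [+-+] → (0.205006, 1.44628, -0.3091)–(0, 1.5312, -0.3091)  len=0.2219
  (v11,v15,v12) [--+] → (-0.877694, 1.16762, -0.3091)–(0, 1.5312, -0.3091)  len=0.9500
  (v12,v15,v16) [+-+] → (-0.877694, 1.16762, -0.3091)–(-1.0827, 1.0827, -0.3091)  len=0.2219
  (v15,v19,v16) [--+] → (-1.44628, 0.205006, -0.3091)–(-1.0827, 1.0827, -0.3091)  len=0.9500
  (v16,v19,v20) [+-+] → (-1.44628, 0.205006, -0.3091)–(-1.5312, 0, -0.3091)  len=0.2219
  (v19,v23,v20) [--+] → (-1.16762, -0.877694, -0.3091)–(-1.5312, 0, -0.3091)  len=0.9500
  (v20,v23,v24) [+-+] → (-1.16762, -0.877694, -0.3091)–(-1.0827, -1.0827, -0.3091)  len=0.2219
  (v23,v27,v24) [--+] → (-0.205006, -1.44628, -0.3091)–(-1.0827, -1.0827, -0.3091)  len=0.9500
  (v24,v27,v28) [+-+] → (-0.205006, -1.44628, -0.3091)–(0, -1.5312, -0.3091)  len=0.2219
  (v27,v31,v28) [--+] → (0.877694, -1.16762, -0.3091)–(0, -1.5312, -0.3091)  len=0.9500
  (v28,v31,v32) [+-+] → (0.877694, -1.16762, -0.3091)–(1.0827, -1.0827, -0.3091)  len=0.2219
  (v31,v2,v32) [--+] → (1.44628, -0.205006, -0.3091)–(1.0827, -1.0827, -0.3091)  len=0.9500
  (v32,v2,v3) [+-+] → (1.44628, -0.205006, -0.3091)–(1.5312, 0, -0.3091)  len=0.2219

Chained into 1 loop(s):
  loop 1: 16 segments, perimeter = 9.3753
Total perimeter = 9.375


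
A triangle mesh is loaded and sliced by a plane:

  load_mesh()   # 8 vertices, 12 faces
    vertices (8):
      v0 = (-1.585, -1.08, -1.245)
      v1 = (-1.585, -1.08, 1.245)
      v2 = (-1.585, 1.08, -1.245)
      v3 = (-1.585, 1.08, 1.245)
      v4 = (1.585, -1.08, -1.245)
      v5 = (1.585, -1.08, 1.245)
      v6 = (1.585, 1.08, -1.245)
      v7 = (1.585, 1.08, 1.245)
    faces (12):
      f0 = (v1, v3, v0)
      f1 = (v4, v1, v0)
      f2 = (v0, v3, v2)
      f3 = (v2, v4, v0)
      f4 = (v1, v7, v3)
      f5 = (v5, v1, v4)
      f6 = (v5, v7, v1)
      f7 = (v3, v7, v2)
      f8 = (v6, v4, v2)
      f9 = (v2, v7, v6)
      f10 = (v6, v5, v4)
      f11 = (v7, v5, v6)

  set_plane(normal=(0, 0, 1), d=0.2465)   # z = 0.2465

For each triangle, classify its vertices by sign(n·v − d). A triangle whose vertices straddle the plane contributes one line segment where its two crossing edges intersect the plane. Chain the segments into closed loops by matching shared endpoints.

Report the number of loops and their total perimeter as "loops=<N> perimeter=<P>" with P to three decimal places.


loops=1 perimeter=10.660

Straddling triangles (8 of 12):
  (v1,v3,v0) [++-] → (-1.585, 0.213831, 0.2465)–(-1.585, -1.08, 0.2465)  len=1.2938
  (v4,v1,v0) [-+-] → (-0.313817, -1.08, 0.2465)–(-1.585, -1.08, 0.2465)  len=1.2712
  (v0,v3,v2) [-+-] → (-1.585, 0.213831, 0.2465)–(-1.585, 1.08, 0.2465)  len=0.8662
  (v5,v1,v4) [++-] → (-0.313817, -1.08, 0.2465)–(1.585, -1.08, 0.2465)  len=1.8988
  (v3,v7,v2) [++-] → (0.313817, 1.08, 0.2465)–(-1.585, 1.08, 0.2465)  len=1.8988
  (v2,v7,v6) [-+-] → (0.313817, 1.08, 0.2465)–(1.585, 1.08, 0.2465)  len=1.2712
  (v6,v5,v4) [-+-] → (1.585, -0.213831, 0.2465)–(1.585, -1.08, 0.2465)  len=0.8662
  (v7,v5,v6) [++-] → (1.585, -0.213831, 0.2465)–(1.585, 1.08, 0.2465)  len=1.2938

Chained into 1 loop(s):
  loop 1: 8 segments, perimeter = 10.6600
Total perimeter = 10.660
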